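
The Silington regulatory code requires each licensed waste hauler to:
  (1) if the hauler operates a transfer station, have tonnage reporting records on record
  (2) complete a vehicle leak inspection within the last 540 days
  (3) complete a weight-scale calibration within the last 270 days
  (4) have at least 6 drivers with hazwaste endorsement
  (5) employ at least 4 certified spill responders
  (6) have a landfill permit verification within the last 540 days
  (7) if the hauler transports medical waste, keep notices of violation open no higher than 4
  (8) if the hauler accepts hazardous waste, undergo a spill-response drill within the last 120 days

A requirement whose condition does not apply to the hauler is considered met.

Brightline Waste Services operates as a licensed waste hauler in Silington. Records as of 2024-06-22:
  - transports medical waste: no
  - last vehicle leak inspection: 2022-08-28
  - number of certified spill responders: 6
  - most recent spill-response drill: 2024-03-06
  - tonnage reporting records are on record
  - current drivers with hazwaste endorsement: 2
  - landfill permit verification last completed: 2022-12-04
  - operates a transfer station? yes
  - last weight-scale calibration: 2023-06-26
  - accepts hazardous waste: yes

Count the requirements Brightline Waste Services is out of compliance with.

1. condition 'operates a transfer station' holds; tonnage reporting records present → met
2. vehicle leak inspection 664 days ago vs limit 540 → not met
3. weight-scale calibration 362 days ago vs limit 270 → not met
4. drivers with hazwaste endorsement 2 < 6 → not met
5. certified spill responders 6 ≥ 4 → met
6. landfill permit verification 566 days ago vs limit 540 → not met
7. condition 'transports medical waste' does not hold → requirement n/a → met
8. condition 'accepts hazardous waste' holds; spill-response drill 108 days ago vs limit 120 → met
Not met: 4 of 8

4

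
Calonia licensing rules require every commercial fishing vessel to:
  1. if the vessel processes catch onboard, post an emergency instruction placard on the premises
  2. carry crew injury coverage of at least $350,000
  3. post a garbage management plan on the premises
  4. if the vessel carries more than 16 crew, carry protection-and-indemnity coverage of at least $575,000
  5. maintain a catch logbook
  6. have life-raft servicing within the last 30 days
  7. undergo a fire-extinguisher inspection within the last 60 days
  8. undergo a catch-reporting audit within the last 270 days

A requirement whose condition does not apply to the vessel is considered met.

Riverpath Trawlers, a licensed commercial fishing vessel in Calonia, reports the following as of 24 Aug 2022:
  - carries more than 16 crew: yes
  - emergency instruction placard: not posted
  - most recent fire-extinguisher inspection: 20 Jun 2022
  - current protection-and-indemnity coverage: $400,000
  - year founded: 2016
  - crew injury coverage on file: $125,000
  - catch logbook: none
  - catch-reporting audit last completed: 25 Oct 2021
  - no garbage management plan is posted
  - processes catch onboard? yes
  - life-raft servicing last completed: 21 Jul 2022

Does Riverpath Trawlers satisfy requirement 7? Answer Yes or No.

7. fire-extinguisher inspection 65 days ago vs limit 60 → not met

No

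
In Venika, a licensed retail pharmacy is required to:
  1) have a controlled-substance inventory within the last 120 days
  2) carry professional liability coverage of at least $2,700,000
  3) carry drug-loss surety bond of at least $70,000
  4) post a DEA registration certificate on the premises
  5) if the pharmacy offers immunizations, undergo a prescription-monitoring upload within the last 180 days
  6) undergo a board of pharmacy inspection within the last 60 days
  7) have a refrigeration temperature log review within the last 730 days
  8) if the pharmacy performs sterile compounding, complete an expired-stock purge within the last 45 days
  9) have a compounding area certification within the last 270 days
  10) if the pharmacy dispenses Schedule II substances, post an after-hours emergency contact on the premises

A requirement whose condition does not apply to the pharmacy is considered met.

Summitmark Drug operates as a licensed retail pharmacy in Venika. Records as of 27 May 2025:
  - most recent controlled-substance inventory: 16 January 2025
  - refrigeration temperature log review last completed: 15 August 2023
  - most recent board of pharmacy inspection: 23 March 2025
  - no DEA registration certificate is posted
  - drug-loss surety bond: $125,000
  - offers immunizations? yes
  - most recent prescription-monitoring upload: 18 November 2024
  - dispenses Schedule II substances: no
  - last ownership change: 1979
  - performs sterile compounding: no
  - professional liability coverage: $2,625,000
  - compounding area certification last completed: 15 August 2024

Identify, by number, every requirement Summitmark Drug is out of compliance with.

1. controlled-substance inventory 131 days ago vs limit 120 → not met
2. professional liability coverage $2,625,000 < $2,700,000 → not met
3. drug-loss surety bond $125,000 ≥ $70,000 → met
4. DEA registration certificate absent → not met
5. condition 'offers immunizations' holds; prescription-monitoring upload 190 days ago vs limit 180 → not met
6. board of pharmacy inspection 65 days ago vs limit 60 → not met
7. refrigeration temperature log review 651 days ago vs limit 730 → met
8. condition 'performs sterile compounding' does not hold → requirement n/a → met
9. compounding area certification 285 days ago vs limit 270 → not met
10. condition 'dispenses Schedule II substances' does not hold → requirement n/a → met
Not met: 1, 2, 4, 5, 6, 9

1, 2, 4, 5, 6, 9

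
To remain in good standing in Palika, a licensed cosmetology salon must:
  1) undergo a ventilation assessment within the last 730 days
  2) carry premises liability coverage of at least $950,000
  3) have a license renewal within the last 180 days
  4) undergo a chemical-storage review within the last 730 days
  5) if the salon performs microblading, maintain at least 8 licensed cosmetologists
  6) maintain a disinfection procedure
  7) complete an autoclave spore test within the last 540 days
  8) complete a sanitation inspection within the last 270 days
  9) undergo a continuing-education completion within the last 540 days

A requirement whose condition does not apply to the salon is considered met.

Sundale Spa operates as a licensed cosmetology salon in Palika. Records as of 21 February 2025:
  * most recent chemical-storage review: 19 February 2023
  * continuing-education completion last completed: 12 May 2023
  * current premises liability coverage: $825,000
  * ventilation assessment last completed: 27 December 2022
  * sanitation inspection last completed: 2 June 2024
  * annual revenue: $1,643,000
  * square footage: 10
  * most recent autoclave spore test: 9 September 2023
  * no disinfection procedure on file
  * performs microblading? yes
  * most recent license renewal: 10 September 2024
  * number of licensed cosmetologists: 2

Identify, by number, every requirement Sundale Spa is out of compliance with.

1, 2, 4, 5, 6, 9

1. ventilation assessment 787 days ago vs limit 730 → not met
2. premises liability coverage $825,000 < $950,000 → not met
3. license renewal 164 days ago vs limit 180 → met
4. chemical-storage review 733 days ago vs limit 730 → not met
5. condition 'performs microblading' holds; licensed cosmetologists 2 < 8 → not met
6. disinfection procedure absent → not met
7. autoclave spore test 531 days ago vs limit 540 → met
8. sanitation inspection 264 days ago vs limit 270 → met
9. continuing-education completion 651 days ago vs limit 540 → not met
Not met: 1, 2, 4, 5, 6, 9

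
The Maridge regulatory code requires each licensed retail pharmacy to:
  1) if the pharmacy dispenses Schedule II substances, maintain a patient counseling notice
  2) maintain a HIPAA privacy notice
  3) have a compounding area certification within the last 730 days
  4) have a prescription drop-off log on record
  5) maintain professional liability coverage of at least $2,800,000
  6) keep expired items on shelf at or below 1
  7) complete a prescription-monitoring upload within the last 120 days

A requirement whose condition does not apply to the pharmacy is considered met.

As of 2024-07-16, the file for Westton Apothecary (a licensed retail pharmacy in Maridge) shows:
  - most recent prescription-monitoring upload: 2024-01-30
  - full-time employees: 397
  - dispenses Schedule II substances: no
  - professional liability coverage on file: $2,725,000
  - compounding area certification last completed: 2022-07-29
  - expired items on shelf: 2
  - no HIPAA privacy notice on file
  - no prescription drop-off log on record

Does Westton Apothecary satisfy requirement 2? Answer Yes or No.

2. HIPAA privacy notice absent → not met

No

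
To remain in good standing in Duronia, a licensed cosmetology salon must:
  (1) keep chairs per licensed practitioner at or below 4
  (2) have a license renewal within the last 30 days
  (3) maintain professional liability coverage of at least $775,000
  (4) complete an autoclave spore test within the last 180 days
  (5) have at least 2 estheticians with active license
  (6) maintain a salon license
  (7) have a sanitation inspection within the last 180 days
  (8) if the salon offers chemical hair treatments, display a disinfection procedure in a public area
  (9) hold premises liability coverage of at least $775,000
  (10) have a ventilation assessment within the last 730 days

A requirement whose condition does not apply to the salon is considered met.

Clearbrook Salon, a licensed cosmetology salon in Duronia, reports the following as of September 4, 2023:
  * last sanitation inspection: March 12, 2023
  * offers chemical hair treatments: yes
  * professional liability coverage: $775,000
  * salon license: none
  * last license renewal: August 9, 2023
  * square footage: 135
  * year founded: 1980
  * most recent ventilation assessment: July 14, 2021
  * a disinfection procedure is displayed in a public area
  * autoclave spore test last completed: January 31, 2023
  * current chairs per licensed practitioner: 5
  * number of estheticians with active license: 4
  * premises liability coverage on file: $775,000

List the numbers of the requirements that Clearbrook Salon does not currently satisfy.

1, 4, 6, 10

1. chairs per licensed practitioner 5 > 4 → not met
2. license renewal 26 days ago vs limit 30 → met
3. professional liability coverage $775,000 ≥ $775,000 → met
4. autoclave spore test 216 days ago vs limit 180 → not met
5. estheticians with active license 4 ≥ 2 → met
6. salon license absent → not met
7. sanitation inspection 176 days ago vs limit 180 → met
8. condition 'offers chemical hair treatments' holds; disinfection procedure present → met
9. premises liability coverage $775,000 ≥ $775,000 → met
10. ventilation assessment 782 days ago vs limit 730 → not met
Not met: 1, 4, 6, 10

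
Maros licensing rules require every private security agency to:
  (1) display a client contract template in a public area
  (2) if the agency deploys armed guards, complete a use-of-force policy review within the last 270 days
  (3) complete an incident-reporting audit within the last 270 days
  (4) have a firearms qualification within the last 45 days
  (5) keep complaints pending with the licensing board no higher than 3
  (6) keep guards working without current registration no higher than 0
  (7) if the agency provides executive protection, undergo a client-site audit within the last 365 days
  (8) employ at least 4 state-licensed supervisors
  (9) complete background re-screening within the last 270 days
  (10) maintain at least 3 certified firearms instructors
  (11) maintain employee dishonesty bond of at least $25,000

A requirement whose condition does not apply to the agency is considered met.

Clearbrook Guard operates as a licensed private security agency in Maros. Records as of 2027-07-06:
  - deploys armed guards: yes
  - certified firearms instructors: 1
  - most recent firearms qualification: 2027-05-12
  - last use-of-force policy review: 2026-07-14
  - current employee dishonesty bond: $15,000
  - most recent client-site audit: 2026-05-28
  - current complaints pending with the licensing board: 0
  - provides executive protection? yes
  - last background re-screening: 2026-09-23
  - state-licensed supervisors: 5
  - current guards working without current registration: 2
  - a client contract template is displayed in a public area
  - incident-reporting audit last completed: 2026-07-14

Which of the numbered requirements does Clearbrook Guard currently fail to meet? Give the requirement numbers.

1. client contract template present → met
2. condition 'deploys armed guards' holds; use-of-force policy review 357 days ago vs limit 270 → not met
3. incident-reporting audit 357 days ago vs limit 270 → not met
4. firearms qualification 55 days ago vs limit 45 → not met
5. complaints pending with the licensing board 0 ≤ 3 → met
6. guards working without current registration 2 > 0 → not met
7. condition 'provides executive protection' holds; client-site audit 404 days ago vs limit 365 → not met
8. state-licensed supervisors 5 ≥ 4 → met
9. background re-screening 286 days ago vs limit 270 → not met
10. certified firearms instructors 1 < 3 → not met
11. employee dishonesty bond $15,000 < $25,000 → not met
Not met: 2, 3, 4, 6, 7, 9, 10, 11

2, 3, 4, 6, 7, 9, 10, 11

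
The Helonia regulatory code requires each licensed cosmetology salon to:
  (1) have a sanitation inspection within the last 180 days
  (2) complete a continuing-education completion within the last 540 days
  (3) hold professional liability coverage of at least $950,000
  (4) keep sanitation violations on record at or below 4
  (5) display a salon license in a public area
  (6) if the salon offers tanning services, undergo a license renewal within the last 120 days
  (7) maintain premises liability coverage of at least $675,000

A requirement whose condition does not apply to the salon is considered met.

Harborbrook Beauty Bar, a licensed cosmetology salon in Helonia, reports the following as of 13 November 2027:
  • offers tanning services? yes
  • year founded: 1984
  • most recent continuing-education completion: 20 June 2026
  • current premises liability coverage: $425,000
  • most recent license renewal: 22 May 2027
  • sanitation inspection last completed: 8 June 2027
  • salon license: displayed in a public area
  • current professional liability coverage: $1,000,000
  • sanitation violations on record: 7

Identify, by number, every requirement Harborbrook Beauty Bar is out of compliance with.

4, 6, 7

1. sanitation inspection 158 days ago vs limit 180 → met
2. continuing-education completion 511 days ago vs limit 540 → met
3. professional liability coverage $1,000,000 ≥ $950,000 → met
4. sanitation violations on record 7 > 4 → not met
5. salon license present → met
6. condition 'offers tanning services' holds; license renewal 175 days ago vs limit 120 → not met
7. premises liability coverage $425,000 < $675,000 → not met
Not met: 4, 6, 7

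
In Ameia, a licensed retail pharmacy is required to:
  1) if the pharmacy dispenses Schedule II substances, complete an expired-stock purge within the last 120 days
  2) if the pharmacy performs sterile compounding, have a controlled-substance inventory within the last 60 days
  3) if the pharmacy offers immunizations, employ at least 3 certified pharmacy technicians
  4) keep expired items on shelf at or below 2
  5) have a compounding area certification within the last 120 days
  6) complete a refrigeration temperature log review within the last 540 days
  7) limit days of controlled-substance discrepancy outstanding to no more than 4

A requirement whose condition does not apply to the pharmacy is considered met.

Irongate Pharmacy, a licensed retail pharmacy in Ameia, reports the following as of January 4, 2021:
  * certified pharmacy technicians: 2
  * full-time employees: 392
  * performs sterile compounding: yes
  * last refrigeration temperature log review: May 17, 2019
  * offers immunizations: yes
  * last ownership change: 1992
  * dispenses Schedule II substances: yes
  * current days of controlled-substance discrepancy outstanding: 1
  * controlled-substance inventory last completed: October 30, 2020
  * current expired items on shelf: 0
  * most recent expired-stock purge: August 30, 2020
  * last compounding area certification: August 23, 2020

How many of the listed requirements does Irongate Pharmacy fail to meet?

5

1. condition 'dispenses Schedule II substances' holds; expired-stock purge 127 days ago vs limit 120 → not met
2. condition 'performs sterile compounding' holds; controlled-substance inventory 66 days ago vs limit 60 → not met
3. condition 'offers immunizations' holds; certified pharmacy technicians 2 < 3 → not met
4. expired items on shelf 0 ≤ 2 → met
5. compounding area certification 134 days ago vs limit 120 → not met
6. refrigeration temperature log review 598 days ago vs limit 540 → not met
7. days of controlled-substance discrepancy outstanding 1 ≤ 4 → met
Not met: 5 of 7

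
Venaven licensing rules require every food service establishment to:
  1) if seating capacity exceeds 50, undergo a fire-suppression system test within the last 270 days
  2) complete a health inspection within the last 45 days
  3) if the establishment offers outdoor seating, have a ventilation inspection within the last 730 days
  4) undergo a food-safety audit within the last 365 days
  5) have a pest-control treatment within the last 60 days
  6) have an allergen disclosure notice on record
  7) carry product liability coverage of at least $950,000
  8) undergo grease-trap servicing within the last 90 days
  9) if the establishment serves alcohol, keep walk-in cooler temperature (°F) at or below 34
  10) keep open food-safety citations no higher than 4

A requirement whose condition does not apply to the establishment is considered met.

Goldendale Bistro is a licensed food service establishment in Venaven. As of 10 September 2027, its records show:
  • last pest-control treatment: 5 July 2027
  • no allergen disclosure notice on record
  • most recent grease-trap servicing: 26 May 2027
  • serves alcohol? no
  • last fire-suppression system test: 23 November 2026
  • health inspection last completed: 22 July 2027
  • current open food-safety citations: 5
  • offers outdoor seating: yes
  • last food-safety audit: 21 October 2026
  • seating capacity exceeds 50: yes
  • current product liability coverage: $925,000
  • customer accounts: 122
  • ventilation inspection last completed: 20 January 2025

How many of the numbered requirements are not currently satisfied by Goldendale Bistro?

8

1. condition 'seating capacity exceeds 50' holds; fire-suppression system test 291 days ago vs limit 270 → not met
2. health inspection 50 days ago vs limit 45 → not met
3. condition 'offers outdoor seating' holds; ventilation inspection 963 days ago vs limit 730 → not met
4. food-safety audit 324 days ago vs limit 365 → met
5. pest-control treatment 67 days ago vs limit 60 → not met
6. allergen disclosure notice absent → not met
7. product liability coverage $925,000 < $950,000 → not met
8. grease-trap servicing 107 days ago vs limit 90 → not met
9. condition 'serves alcohol' does not hold → requirement n/a → met
10. open food-safety citations 5 > 4 → not met
Not met: 8 of 10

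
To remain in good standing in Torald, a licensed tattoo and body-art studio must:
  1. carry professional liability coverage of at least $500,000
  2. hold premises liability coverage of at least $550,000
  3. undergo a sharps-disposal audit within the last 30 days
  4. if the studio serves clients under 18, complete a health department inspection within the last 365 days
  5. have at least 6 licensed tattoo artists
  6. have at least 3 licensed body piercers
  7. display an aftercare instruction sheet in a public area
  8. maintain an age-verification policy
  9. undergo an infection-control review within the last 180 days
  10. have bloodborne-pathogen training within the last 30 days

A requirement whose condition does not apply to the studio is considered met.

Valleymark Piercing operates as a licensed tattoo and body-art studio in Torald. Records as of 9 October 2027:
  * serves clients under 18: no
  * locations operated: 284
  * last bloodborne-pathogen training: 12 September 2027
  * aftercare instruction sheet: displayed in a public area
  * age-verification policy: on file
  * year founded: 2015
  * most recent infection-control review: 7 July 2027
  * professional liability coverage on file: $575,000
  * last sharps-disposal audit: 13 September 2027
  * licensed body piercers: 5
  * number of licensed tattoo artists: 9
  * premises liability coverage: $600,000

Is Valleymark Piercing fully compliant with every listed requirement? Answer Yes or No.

1. professional liability coverage $575,000 ≥ $500,000 → met
2. premises liability coverage $600,000 ≥ $550,000 → met
3. sharps-disposal audit 26 days ago vs limit 30 → met
4. condition 'serves clients under 18' does not hold → requirement n/a → met
5. licensed tattoo artists 9 ≥ 6 → met
6. licensed body piercers 5 ≥ 3 → met
7. aftercare instruction sheet present → met
8. age-verification policy present → met
9. infection-control review 94 days ago vs limit 180 → met
10. bloodborne-pathogen training 27 days ago vs limit 30 → met
All met.

Yes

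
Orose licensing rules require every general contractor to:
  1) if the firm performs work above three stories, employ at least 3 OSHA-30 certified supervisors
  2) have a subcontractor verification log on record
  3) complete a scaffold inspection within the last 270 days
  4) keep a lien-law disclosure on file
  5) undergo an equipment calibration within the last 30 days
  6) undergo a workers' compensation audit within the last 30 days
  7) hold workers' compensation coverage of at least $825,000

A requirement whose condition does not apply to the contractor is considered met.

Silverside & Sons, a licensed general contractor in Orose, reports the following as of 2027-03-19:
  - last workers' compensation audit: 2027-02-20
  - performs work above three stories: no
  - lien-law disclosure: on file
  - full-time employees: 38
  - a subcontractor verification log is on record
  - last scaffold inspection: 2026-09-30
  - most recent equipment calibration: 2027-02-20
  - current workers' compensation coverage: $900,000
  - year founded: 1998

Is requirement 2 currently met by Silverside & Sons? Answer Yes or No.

2. subcontractor verification log present → met

Yes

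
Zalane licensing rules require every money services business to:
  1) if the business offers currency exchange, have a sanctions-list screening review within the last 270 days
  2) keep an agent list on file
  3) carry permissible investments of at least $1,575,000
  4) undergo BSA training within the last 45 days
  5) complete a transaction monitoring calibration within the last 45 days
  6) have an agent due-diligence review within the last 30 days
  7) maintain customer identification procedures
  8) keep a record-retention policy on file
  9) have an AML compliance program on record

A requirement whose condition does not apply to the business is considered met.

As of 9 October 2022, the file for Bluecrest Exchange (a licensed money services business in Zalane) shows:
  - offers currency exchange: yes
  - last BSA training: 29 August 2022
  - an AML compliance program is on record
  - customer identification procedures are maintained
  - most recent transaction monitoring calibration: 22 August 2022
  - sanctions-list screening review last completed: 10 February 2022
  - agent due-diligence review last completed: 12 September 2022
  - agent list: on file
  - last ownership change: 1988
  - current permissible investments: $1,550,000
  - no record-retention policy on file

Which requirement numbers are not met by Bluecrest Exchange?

1. condition 'offers currency exchange' holds; sanctions-list screening review 241 days ago vs limit 270 → met
2. agent list present → met
3. permissible investments $1,550,000 < $1,575,000 → not met
4. BSA training 41 days ago vs limit 45 → met
5. transaction monitoring calibration 48 days ago vs limit 45 → not met
6. agent due-diligence review 27 days ago vs limit 30 → met
7. customer identification procedures present → met
8. record-retention policy absent → not met
9. AML compliance program present → met
Not met: 3, 5, 8

3, 5, 8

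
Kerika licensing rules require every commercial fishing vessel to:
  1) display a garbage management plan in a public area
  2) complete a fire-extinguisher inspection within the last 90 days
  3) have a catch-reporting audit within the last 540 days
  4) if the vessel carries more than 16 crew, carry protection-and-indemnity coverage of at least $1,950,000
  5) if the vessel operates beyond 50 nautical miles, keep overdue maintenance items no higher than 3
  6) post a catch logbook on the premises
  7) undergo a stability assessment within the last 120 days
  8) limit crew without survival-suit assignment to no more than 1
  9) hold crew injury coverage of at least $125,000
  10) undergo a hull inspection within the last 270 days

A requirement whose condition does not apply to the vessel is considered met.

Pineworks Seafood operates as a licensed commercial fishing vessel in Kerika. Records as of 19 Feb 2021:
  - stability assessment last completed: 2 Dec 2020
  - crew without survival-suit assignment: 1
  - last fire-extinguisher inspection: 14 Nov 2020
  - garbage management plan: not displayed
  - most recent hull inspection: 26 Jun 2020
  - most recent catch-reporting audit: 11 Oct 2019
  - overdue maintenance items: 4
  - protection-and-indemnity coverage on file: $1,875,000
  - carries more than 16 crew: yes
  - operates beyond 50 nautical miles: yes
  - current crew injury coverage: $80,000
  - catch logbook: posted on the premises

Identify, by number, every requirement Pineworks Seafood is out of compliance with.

1. garbage management plan absent → not met
2. fire-extinguisher inspection 97 days ago vs limit 90 → not met
3. catch-reporting audit 497 days ago vs limit 540 → met
4. condition 'carries more than 16 crew' holds; protection-and-indemnity coverage $1,875,000 < $1,950,000 → not met
5. condition 'operates beyond 50 nautical miles' holds; overdue maintenance items 4 > 3 → not met
6. catch logbook present → met
7. stability assessment 79 days ago vs limit 120 → met
8. crew without survival-suit assignment 1 ≤ 1 → met
9. crew injury coverage $80,000 < $125,000 → not met
10. hull inspection 238 days ago vs limit 270 → met
Not met: 1, 2, 4, 5, 9

1, 2, 4, 5, 9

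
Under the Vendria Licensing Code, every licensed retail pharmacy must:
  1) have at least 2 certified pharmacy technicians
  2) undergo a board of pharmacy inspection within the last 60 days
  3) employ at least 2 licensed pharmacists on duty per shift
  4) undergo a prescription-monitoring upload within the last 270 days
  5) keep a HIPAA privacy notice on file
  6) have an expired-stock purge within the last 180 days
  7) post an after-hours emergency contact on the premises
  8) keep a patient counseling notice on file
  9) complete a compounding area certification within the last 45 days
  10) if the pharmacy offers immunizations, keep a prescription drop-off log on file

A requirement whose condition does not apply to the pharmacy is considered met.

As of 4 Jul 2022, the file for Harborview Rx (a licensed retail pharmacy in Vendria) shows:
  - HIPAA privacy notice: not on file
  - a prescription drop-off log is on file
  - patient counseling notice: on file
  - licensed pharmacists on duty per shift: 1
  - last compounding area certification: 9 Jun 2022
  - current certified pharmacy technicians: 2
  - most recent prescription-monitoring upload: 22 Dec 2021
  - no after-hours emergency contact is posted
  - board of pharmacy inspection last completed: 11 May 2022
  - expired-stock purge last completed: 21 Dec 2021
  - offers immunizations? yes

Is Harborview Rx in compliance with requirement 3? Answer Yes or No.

No

3. licensed pharmacists on duty per shift 1 < 2 → not met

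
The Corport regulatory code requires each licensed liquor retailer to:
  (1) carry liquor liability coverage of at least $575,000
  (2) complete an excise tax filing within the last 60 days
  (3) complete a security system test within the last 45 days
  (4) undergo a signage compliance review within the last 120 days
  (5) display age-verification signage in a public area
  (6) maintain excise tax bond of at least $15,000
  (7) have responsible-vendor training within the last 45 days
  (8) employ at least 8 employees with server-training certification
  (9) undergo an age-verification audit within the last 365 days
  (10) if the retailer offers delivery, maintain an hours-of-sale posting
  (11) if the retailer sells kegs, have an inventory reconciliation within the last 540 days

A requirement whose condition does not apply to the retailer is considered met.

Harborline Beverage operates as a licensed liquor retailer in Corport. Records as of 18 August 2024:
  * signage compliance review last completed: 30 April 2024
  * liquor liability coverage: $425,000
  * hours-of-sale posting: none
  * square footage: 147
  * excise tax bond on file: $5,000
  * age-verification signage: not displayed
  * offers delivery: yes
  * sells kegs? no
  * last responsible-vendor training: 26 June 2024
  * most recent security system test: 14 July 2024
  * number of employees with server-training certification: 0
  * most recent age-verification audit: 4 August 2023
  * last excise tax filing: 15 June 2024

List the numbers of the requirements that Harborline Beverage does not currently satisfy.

1. liquor liability coverage $425,000 < $575,000 → not met
2. excise tax filing 64 days ago vs limit 60 → not met
3. security system test 35 days ago vs limit 45 → met
4. signage compliance review 110 days ago vs limit 120 → met
5. age-verification signage absent → not met
6. excise tax bond $5,000 < $15,000 → not met
7. responsible-vendor training 53 days ago vs limit 45 → not met
8. employees with server-training certification 0 < 8 → not met
9. age-verification audit 380 days ago vs limit 365 → not met
10. condition 'offers delivery' holds; hours-of-sale posting absent → not met
11. condition 'sells kegs' does not hold → requirement n/a → met
Not met: 1, 2, 5, 6, 7, 8, 9, 10

1, 2, 5, 6, 7, 8, 9, 10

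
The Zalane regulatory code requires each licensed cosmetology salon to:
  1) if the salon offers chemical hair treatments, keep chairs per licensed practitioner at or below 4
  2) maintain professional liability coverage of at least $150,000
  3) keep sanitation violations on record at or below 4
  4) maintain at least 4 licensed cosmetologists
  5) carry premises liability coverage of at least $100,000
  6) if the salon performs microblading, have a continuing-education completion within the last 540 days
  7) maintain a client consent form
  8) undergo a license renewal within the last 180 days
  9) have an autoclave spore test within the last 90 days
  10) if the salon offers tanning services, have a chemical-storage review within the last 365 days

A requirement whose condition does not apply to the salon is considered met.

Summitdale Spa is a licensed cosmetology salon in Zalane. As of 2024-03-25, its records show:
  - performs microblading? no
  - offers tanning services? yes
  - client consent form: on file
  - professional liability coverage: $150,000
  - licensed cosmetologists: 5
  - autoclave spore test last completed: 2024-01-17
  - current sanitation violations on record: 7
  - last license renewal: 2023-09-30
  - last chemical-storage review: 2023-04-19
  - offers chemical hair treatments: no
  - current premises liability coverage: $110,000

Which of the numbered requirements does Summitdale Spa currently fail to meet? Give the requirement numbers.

1. condition 'offers chemical hair treatments' does not hold → requirement n/a → met
2. professional liability coverage $150,000 ≥ $150,000 → met
3. sanitation violations on record 7 > 4 → not met
4. licensed cosmetologists 5 ≥ 4 → met
5. premises liability coverage $110,000 ≥ $100,000 → met
6. condition 'performs microblading' does not hold → requirement n/a → met
7. client consent form present → met
8. license renewal 177 days ago vs limit 180 → met
9. autoclave spore test 68 days ago vs limit 90 → met
10. condition 'offers tanning services' holds; chemical-storage review 341 days ago vs limit 365 → met
Not met: 3

3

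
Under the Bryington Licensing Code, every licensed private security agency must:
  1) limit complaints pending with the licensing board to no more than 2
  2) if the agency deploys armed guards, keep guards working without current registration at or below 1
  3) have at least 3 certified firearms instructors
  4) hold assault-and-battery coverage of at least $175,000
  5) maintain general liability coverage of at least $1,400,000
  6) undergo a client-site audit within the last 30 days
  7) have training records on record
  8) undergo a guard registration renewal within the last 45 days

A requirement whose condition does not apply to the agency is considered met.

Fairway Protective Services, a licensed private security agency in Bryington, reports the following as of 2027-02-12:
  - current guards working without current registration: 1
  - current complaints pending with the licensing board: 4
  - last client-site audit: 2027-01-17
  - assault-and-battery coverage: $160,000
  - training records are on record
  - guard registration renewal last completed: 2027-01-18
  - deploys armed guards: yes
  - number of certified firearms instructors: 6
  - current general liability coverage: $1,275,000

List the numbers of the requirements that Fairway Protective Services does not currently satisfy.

1. complaints pending with the licensing board 4 > 2 → not met
2. condition 'deploys armed guards' holds; guards working without current registration 1 ≤ 1 → met
3. certified firearms instructors 6 ≥ 3 → met
4. assault-and-battery coverage $160,000 < $175,000 → not met
5. general liability coverage $1,275,000 < $1,400,000 → not met
6. client-site audit 26 days ago vs limit 30 → met
7. training records present → met
8. guard registration renewal 25 days ago vs limit 45 → met
Not met: 1, 4, 5

1, 4, 5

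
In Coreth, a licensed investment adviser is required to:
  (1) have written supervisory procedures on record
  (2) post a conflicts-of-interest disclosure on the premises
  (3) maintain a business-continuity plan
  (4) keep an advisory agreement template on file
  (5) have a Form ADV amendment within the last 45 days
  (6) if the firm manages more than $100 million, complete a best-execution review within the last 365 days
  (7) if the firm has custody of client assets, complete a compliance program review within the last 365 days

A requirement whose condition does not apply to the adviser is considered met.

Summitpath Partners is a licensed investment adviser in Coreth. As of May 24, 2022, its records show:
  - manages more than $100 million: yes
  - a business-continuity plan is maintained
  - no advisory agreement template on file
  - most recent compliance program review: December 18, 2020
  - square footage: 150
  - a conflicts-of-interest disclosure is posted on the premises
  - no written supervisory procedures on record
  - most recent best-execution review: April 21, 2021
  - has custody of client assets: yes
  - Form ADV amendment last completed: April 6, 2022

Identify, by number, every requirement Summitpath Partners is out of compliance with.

1, 4, 5, 6, 7

1. written supervisory procedures absent → not met
2. conflicts-of-interest disclosure present → met
3. business-continuity plan present → met
4. advisory agreement template absent → not met
5. Form ADV amendment 48 days ago vs limit 45 → not met
6. condition 'manages more than $100 million' holds; best-execution review 398 days ago vs limit 365 → not met
7. condition 'has custody of client assets' holds; compliance program review 522 days ago vs limit 365 → not met
Not met: 1, 4, 5, 6, 7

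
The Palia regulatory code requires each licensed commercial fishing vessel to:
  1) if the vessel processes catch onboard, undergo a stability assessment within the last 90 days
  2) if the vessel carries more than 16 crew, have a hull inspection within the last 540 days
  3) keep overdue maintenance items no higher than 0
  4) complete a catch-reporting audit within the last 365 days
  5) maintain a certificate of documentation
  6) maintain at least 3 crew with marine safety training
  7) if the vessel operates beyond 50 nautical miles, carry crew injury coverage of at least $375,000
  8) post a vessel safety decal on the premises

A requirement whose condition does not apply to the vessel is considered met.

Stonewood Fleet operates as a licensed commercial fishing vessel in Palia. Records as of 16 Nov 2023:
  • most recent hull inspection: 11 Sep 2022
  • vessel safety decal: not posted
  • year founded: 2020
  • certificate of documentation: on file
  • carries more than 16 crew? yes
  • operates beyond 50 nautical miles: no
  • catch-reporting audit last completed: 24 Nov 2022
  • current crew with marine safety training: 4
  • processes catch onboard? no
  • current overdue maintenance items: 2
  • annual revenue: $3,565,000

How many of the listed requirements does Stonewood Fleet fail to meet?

2

1. condition 'processes catch onboard' does not hold → requirement n/a → met
2. condition 'carries more than 16 crew' holds; hull inspection 431 days ago vs limit 540 → met
3. overdue maintenance items 2 > 0 → not met
4. catch-reporting audit 357 days ago vs limit 365 → met
5. certificate of documentation present → met
6. crew with marine safety training 4 ≥ 3 → met
7. condition 'operates beyond 50 nautical miles' does not hold → requirement n/a → met
8. vessel safety decal absent → not met
Not met: 2 of 8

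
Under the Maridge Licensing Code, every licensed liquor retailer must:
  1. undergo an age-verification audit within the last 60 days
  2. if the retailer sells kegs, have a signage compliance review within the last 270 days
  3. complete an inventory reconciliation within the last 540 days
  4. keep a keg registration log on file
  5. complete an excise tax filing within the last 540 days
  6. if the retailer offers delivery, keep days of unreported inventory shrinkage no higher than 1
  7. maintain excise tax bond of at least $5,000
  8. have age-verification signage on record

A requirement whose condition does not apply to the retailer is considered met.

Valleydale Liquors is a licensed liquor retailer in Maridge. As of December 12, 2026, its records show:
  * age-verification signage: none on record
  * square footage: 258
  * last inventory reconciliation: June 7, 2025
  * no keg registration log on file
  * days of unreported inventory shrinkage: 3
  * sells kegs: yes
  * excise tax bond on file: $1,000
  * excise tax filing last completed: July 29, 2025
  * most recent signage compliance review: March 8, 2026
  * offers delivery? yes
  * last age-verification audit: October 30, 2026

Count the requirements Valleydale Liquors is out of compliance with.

6

1. age-verification audit 43 days ago vs limit 60 → met
2. condition 'sells kegs' holds; signage compliance review 279 days ago vs limit 270 → not met
3. inventory reconciliation 553 days ago vs limit 540 → not met
4. keg registration log absent → not met
5. excise tax filing 501 days ago vs limit 540 → met
6. condition 'offers delivery' holds; days of unreported inventory shrinkage 3 > 1 → not met
7. excise tax bond $1,000 < $5,000 → not met
8. age-verification signage absent → not met
Not met: 6 of 8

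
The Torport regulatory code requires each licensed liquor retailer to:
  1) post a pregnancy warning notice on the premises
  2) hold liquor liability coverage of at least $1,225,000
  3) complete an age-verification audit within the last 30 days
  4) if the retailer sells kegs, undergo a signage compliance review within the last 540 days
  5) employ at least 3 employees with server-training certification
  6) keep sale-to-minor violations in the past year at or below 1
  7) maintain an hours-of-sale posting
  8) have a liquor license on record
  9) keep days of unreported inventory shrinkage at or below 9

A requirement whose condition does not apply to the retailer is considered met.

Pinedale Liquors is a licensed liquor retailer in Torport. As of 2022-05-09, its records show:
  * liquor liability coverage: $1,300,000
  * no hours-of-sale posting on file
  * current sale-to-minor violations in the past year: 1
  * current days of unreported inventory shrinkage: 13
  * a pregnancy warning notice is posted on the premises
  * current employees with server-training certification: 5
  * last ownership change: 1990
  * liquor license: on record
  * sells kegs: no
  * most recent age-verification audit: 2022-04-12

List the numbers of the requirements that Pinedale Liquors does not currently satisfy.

1. pregnancy warning notice present → met
2. liquor liability coverage $1,300,000 ≥ $1,225,000 → met
3. age-verification audit 27 days ago vs limit 30 → met
4. condition 'sells kegs' does not hold → requirement n/a → met
5. employees with server-training certification 5 ≥ 3 → met
6. sale-to-minor violations in the past year 1 ≤ 1 → met
7. hours-of-sale posting absent → not met
8. liquor license present → met
9. days of unreported inventory shrinkage 13 > 9 → not met
Not met: 7, 9

7, 9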